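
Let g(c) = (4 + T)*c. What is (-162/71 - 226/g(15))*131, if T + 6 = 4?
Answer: -1369343/1065 ≈ -1285.8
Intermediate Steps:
T = -2 (T = -6 + 4 = -2)
g(c) = 2*c (g(c) = (4 - 2)*c = 2*c)
(-162/71 - 226/g(15))*131 = (-162/71 - 226/(2*15))*131 = (-162*1/71 - 226/30)*131 = (-162/71 - 226*1/30)*131 = (-162/71 - 113/15)*131 = -10453/1065*131 = -1369343/1065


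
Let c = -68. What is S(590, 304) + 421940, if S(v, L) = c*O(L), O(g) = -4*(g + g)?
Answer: 587316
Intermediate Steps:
O(g) = -8*g
S(v, L) = 544*L (S(v, L) = -(-544)*L = 544*L)
S(590, 304) + 421940 = 544*304 + 421940 = 165376 + 421940 = 587316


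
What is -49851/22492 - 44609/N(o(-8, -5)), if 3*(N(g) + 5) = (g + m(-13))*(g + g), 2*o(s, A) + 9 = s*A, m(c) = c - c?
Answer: -6066485049/20940052 ≈ -289.71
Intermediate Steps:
m(c) = 0
o(s, A) = -9/2 + A*s/2 (o(s, A) = -9/2 + (s*A)/2 = -9/2 + (A*s)/2 = -9/2 + A*s/2)
N(g) = -5 + 2*g**2/3 (N(g) = -5 + ((g + 0)*(g + g))/3 = -5 + (g*(2*g))/3 = -5 + (2*g**2)/3 = -5 + 2*g**2/3)
-49851/22492 - 44609/N(o(-8, -5)) = -49851/22492 - 44609/(-5 + 2*(-9/2 + (1/2)*(-5)*(-8))**2/3) = -49851*1/22492 - 44609/(-5 + 2*(-9/2 + 20)**2/3) = -49851/22492 - 44609/(-5 + 2*(31/2)**2/3) = -49851/22492 - 44609/(-5 + (2/3)*(961/4)) = -49851/22492 - 44609/(-5 + 961/6) = -49851/22492 - 44609/931/6 = -49851/22492 - 44609*6/931 = -49851/22492 - 267654/931 = -6066485049/20940052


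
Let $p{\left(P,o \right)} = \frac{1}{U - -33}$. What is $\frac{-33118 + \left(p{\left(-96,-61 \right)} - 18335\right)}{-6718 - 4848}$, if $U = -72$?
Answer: $\frac{1003334}{225537} \approx 4.4486$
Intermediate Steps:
$p{\left(P,o \right)} = - \frac{1}{39}$ ($p{\left(P,o \right)} = \frac{1}{-72 - -33} = \frac{1}{-72 + \left(-10 + 43\right)} = \frac{1}{-72 + 33} = \frac{1}{-39} = - \frac{1}{39}$)
$\frac{-33118 + \left(p{\left(-96,-61 \right)} - 18335\right)}{-6718 - 4848} = \frac{-33118 - \frac{715066}{39}}{-6718 - 4848} = \frac{-33118 - \frac{715066}{39}}{-11566} = \left(- \frac{2006668}{39}\right) \left(- \frac{1}{11566}\right) = \frac{1003334}{225537}$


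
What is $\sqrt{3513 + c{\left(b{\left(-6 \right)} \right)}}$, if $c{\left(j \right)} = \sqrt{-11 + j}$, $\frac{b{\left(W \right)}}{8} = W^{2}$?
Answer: $\sqrt{3513 + \sqrt{277}} \approx 59.411$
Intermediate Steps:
$b{\left(W \right)} = 8 W^{2}$
$\sqrt{3513 + c{\left(b{\left(-6 \right)} \right)}} = \sqrt{3513 + \sqrt{-11 + 8 \left(-6\right)^{2}}} = \sqrt{3513 + \sqrt{-11 + 8 \cdot 36}} = \sqrt{3513 + \sqrt{-11 + 288}} = \sqrt{3513 + \sqrt{277}}$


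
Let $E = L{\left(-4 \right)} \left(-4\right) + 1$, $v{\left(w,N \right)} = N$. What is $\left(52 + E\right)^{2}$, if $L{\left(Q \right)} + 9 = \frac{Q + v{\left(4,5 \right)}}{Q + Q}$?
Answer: $\frac{32041}{4} \approx 8010.3$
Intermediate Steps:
$L{\left(Q \right)} = -9 + \frac{5 + Q}{2 Q}$ ($L{\left(Q \right)} = -9 + \frac{Q + 5}{Q + Q} = -9 + \frac{5 + Q}{2 Q}$)
$E = \frac{75}{2}$ ($E = \frac{5 - -68}{2 \left(-4\right)} \left(-4\right) + 1 = \frac{1}{2} \left(- \frac{1}{4}\right) \left(5 + 68\right) \left(-4\right) + 1 = \frac{1}{2} \left(- \frac{1}{4}\right) 73 \left(-4\right) + 1 = \left(- \frac{73}{8}\right) \left(-4\right) + 1 = \frac{73}{2} + 1 = \frac{75}{2} \approx 37.5$)
$\left(52 + E\right)^{2} = \left(52 + \frac{75}{2}\right)^{2} = \left(\frac{179}{2}\right)^{2} = \frac{32041}{4}$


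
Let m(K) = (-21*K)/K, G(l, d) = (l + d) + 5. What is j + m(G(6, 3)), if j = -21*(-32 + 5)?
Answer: 546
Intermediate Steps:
G(l, d) = 5 + d + l (G(l, d) = (d + l) + 5 = 5 + d + l)
m(K) = -21
j = 567 (j = -21*(-27) = 567)
j + m(G(6, 3)) = 567 - 21 = 546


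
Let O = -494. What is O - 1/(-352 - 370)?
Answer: -356667/722 ≈ -494.00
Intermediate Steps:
O - 1/(-352 - 370) = -494 - 1/(-352 - 370) = -494 - 1/(-722) = -494 - 1*(-1/722) = -494 + 1/722 = -356667/722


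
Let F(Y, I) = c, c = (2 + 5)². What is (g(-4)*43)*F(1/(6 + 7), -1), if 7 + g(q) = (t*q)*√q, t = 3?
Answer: -14749 - 50568*I ≈ -14749.0 - 50568.0*I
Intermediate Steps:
c = 49 (c = 7² = 49)
F(Y, I) = 49
g(q) = -7 + 3*q^(3/2) (g(q) = -7 + (3*q)*√q = -7 + 3*q^(3/2))
(g(-4)*43)*F(1/(6 + 7), -1) = ((-7 + 3*(-4)^(3/2))*43)*49 = ((-7 + 3*(-8*I))*43)*49 = ((-7 - 24*I)*43)*49 = (-301 - 1032*I)*49 = -14749 - 50568*I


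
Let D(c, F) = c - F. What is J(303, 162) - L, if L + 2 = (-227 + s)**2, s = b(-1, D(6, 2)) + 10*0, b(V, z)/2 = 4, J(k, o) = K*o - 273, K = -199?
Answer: -80470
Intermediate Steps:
J(k, o) = -273 - 199*o (J(k, o) = -199*o - 273 = -273 - 199*o)
b(V, z) = 8 (b(V, z) = 2*4 = 8)
s = 8 (s = 8 + 10*0 = 8 + 0 = 8)
L = 47959 (L = -2 + (-227 + 8)**2 = -2 + (-219)**2 = -2 + 47961 = 47959)
J(303, 162) - L = (-273 - 199*162) - 1*47959 = (-273 - 32238) - 47959 = -32511 - 47959 = -80470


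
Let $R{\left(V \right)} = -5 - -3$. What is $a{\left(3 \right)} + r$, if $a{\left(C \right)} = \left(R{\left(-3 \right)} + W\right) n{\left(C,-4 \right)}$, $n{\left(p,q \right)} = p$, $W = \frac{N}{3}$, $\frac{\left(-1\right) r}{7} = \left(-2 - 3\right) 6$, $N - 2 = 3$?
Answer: $209$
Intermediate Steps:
$N = 5$ ($N = 2 + 3 = 5$)
$R{\left(V \right)} = -2$ ($R{\left(V \right)} = -5 + 3 = -2$)
$r = 210$ ($r = - 7 \left(-2 - 3\right) 6 = - 7 \left(\left(-5\right) 6\right) = \left(-7\right) \left(-30\right) = 210$)
$W = \frac{5}{3} \approx 1.6667$
$a{\left(C \right)} = - \frac{C}{3}$ ($a{\left(C \right)} = \left(-2 + \frac{5}{3}\right) C = - \frac{C}{3}$)
$a{\left(3 \right)} + r = \left(- \frac{1}{3}\right) 3 + 210 = -1 + 210 = 209$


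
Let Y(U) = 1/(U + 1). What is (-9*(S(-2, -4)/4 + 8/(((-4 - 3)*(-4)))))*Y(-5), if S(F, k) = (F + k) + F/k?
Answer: -549/224 ≈ -2.4509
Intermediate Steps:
S(F, k) = F + k + F/k
Y(U) = 1/(1 + U)
(-9*(S(-2, -4)/4 + 8/(((-4 - 3)*(-4)))))*Y(-5) = (-9*((-2 - 4 - 2/(-4))/4 + 8/(((-4 - 3)*(-4)))))/(1 - 5) = -9*((-2 - 4 - 2*(-¼))*(¼) + 8/((-7*(-4))))/(-4) = -9*((-2 - 4 + ½)*(¼) + 8/28)*(-¼) = -9*(-11/2*¼ + 8*(1/28))*(-¼) = -9*(-11/8 + 2/7)*(-¼) = -9*(-61/56)*(-¼) = (549/56)*(-¼) = -549/224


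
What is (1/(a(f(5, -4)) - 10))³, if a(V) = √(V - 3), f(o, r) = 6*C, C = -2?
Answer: -1/(10 - I*√15)³ ≈ -0.00036163 - 0.00072577*I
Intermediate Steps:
f(o, r) = -12 (f(o, r) = 6*(-2) = -12)
a(V) = √(-3 + V)
(1/(a(f(5, -4)) - 10))³ = (1/(√(-3 - 12) - 10))³ = (1/(√(-15) - 10))³ = (1/(I*√15 - 10))³ = (1/(-10 + I*√15))³ = (-10 + I*√15)⁻³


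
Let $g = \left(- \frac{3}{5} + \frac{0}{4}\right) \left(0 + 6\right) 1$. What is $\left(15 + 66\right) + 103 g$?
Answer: $- \frac{1449}{5} \approx -289.8$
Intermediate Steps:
$g = - \frac{18}{5}$ ($g = \left(\left(-3\right) \frac{1}{5} + 0 \cdot \frac{1}{4}\right) 6 \cdot 1 = \left(- \frac{3}{5} + 0\right) 6 \cdot 1 = \left(- \frac{3}{5}\right) 6 \cdot 1 = \left(- \frac{18}{5}\right) 1 = - \frac{18}{5} \approx -3.6$)
$\left(15 + 66\right) + 103 g = \left(15 + 66\right) + 103 \left(- \frac{18}{5}\right) = 81 - \frac{1854}{5} = - \frac{1449}{5}$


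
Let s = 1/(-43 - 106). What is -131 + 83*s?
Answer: -19602/149 ≈ -131.56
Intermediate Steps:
s = -1/149 (s = 1/(-149) = -1/149 ≈ -0.0067114)
-131 + 83*s = -131 + 83*(-1/149) = -131 - 83/149 = -19602/149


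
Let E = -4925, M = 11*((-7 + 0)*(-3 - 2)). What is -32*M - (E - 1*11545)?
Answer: 4150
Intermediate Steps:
M = 385 (M = 11*(-7*(-5)) = 11*35 = 385)
-32*M - (E - 1*11545) = -32*385 - (-4925 - 1*11545) = -12320 - (-4925 - 11545) = -12320 - 1*(-16470) = -12320 + 16470 = 4150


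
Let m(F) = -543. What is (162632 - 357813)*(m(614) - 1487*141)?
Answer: 41028998010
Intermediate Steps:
(162632 - 357813)*(m(614) - 1487*141) = (162632 - 357813)*(-543 - 1487*141) = -195181*(-543 - 209667) = -195181*(-210210) = 41028998010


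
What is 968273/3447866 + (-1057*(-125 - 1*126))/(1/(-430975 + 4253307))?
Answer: 3496451382814506457/3447866 ≈ 1.0141e+12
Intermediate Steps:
968273/3447866 + (-1057*(-125 - 1*126))/(1/(-430975 + 4253307)) = 968273*(1/3447866) + (-1057*(-125 - 126))/(1/3822332) = 968273/3447866 + (-1057*(-251))/(1/3822332) = 968273/3447866 + 265307*3822332 = 968273/3447866 + 1014091435924 = 3496451382814506457/3447866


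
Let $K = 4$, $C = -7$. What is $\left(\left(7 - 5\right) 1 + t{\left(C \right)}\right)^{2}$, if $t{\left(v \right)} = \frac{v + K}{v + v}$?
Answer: $\frac{961}{196} \approx 4.9031$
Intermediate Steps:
$t{\left(v \right)} = \frac{4 + v}{2 v}$ ($t{\left(v \right)} = \frac{v + 4}{v + v} = \frac{4 + v}{2 v}$)
$\left(\left(7 - 5\right) 1 + t{\left(C \right)}\right)^{2} = \left(\left(7 - 5\right) 1 + \frac{4 - 7}{2 \left(-7\right)}\right)^{2} = \left(2 \cdot 1 + \frac{1}{2} \left(- \frac{1}{7}\right) \left(-3\right)\right)^{2} = \left(2 + \frac{3}{14}\right)^{2} = \left(\frac{31}{14}\right)^{2} = \frac{961}{196}$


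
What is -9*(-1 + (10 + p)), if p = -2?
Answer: -63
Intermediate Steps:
-9*(-1 + (10 + p)) = -9*(-1 + (10 - 2)) = -9*(-1 + 8) = -9*7 = -63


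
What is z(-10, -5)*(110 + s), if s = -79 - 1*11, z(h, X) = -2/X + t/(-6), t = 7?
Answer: -46/3 ≈ -15.333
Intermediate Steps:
z(h, X) = -7/6 - 2/X (z(h, X) = -2/X + 7/(-6) = -2/X + 7*(-⅙) = -2/X - 7/6 = -7/6 - 2/X)
s = -90 (s = -79 - 11 = -90)
z(-10, -5)*(110 + s) = (-7/6 - 2/(-5))*(110 - 90) = (-7/6 - 2*(-⅕))*20 = (-7/6 + ⅖)*20 = -23/30*20 = -46/3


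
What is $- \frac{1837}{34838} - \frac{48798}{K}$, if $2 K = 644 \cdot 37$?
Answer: $- \frac{860955371}{207529966} \approx -4.1486$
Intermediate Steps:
$K = 11914$ ($K = \frac{644 \cdot 37}{2} = \frac{1}{2} \cdot 23828 = 11914$)
$- \frac{1837}{34838} - \frac{48798}{K} = - \frac{1837}{34838} - \frac{48798}{11914} = \left(-1837\right) \frac{1}{34838} - \frac{24399}{5957} = - \frac{1837}{34838} - \frac{24399}{5957} = - \frac{860955371}{207529966}$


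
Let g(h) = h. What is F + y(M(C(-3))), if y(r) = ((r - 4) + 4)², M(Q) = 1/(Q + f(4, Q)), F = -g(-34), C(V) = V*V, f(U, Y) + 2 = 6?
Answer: 5747/169 ≈ 34.006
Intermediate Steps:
f(U, Y) = 4 (f(U, Y) = -2 + 6 = 4)
C(V) = V²
F = 34 (F = -1*(-34) = 34)
M(Q) = 1/(4 + Q) (M(Q) = 1/(Q + 4) = 1/(4 + Q))
y(r) = r² (y(r) = ((-4 + r) + 4)² = r²)
F + y(M(C(-3))) = 34 + (1/(4 + (-3)²))² = 34 + (1/(4 + 9))² = 34 + (1/13)² = 34 + 1/169 = 5747/169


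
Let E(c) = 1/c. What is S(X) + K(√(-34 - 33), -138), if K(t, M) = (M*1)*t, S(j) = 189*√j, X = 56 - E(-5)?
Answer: 189*√1405/5 - 138*I*√67 ≈ 1416.9 - 1129.6*I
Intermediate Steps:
X = 281/5 (X = 56 - 1/(-5) = 56 - 1*(-⅕) = 56 + ⅕ = 281/5 ≈ 56.200)
K(t, M) = M*t
S(X) + K(√(-34 - 33), -138) = 189*√(281/5) - 138*√(-34 - 33) = 189*(√1405/5) - 138*I*√67 = 189*√1405/5 - 138*I*√67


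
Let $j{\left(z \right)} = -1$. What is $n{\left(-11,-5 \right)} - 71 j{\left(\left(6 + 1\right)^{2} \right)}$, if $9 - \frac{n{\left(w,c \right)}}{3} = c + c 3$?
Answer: $158$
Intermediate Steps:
$n{\left(w,c \right)} = 27 - 12 c$ ($n{\left(w,c \right)} = 27 - 3 \left(c + c 3\right) = 27 - 3 \left(c + 3 c\right) = 27 - 3 \cdot 4 c = 27 - 12 c$)
$n{\left(-11,-5 \right)} - 71 j{\left(\left(6 + 1\right)^{2} \right)} = \left(27 - -60\right) - -71 = \left(27 + 60\right) + 71 = 87 + 71 = 158$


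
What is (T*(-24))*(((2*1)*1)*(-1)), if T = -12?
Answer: -576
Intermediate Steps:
(T*(-24))*(((2*1)*1)*(-1)) = (-12*(-24))*(((2*1)*1)*(-1)) = 288*((2*1)*(-1)) = 288*(2*(-1)) = 288*(-2) = -576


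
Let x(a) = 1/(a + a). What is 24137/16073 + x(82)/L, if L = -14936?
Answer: 59123661975/39370877792 ≈ 1.5017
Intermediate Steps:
x(a) = 1/(2*a)
24137/16073 + x(82)/L = 24137/16073 + ((1/2)/82)/(-14936) = 24137*(1/16073) + ((1/2)*(1/82))*(-1/14936) = 24137/16073 + (1/164)*(-1/14936) = 24137/16073 - 1/2449504 = 59123661975/39370877792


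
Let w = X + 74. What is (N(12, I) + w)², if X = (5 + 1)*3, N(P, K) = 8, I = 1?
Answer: 10000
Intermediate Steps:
X = 18 (X = 6*3 = 18)
w = 92 (w = 18 + 74 = 92)
(N(12, I) + w)² = (8 + 92)² = 100² = 10000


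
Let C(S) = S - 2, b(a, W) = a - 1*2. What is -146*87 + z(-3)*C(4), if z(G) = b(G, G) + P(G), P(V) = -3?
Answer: -12718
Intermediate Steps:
b(a, W) = -2 + a (b(a, W) = a - 2 = -2 + a)
z(G) = -5 + G (z(G) = (-2 + G) - 3 = -5 + G)
C(S) = -2 + S
-146*87 + z(-3)*C(4) = -146*87 + (-5 - 3)*(-2 + 4) = -12702 - 8*2 = -12702 - 16 = -12718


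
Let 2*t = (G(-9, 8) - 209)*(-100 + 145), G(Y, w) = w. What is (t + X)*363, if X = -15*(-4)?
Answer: -3239775/2 ≈ -1.6199e+6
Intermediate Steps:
t = -9045/2 (t = ((8 - 209)*(-100 + 145))/2 = (-201*45)/2 = (½)*(-9045) = -9045/2 ≈ -4522.5)
X = 60
(t + X)*363 = (-9045/2 + 60)*363 = -8925/2*363 = -3239775/2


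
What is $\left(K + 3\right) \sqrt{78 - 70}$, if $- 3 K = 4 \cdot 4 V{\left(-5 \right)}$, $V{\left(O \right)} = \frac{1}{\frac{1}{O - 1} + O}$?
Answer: $\frac{250 \sqrt{2}}{31} \approx 11.405$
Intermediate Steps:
$V{\left(O \right)} = \frac{1}{O + \frac{1}{-1 + O}}$ ($V{\left(O \right)} = \frac{1}{\frac{1}{-1 + O} + O} = \frac{1}{O + \frac{1}{-1 + O}}$)
$K = \frac{32}{31}$ ($K = - \frac{4 \cdot 4 \frac{-1 - 5}{1 + \left(-5\right)^{2} - -5}}{3} = - \frac{16 \frac{1}{1 + 25 + 5} \left(-6\right)}{3} = - \frac{16 \cdot \frac{1}{31} \left(-6\right)}{3} = - \frac{16 \left(- \frac{6}{31}\right)}{3} = \left(- \frac{1}{3}\right) \left(- \frac{96}{31}\right) = \frac{32}{31} \approx 1.0323$)
$\left(K + 3\right) \sqrt{78 - 70} = \left(\frac{32}{31} + 3\right) \sqrt{78 - 70} = \frac{125 \sqrt{8}}{31} = \frac{125 \cdot 2 \sqrt{2}}{31} = \frac{250 \sqrt{2}}{31}$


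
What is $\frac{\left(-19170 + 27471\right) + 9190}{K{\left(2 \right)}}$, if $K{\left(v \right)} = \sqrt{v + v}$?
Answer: $\frac{17491}{2} \approx 8745.5$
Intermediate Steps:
$K{\left(v \right)} = \sqrt{2} \sqrt{v}$ ($K{\left(v \right)} = \sqrt{2 v} = \sqrt{2} \sqrt{v}$)
$\frac{\left(-19170 + 27471\right) + 9190}{K{\left(2 \right)}} = \frac{\left(-19170 + 27471\right) + 9190}{\sqrt{2} \sqrt{2}} = \frac{8301 + 9190}{2} = 17491 \cdot \frac{1}{2} = \frac{17491}{2}$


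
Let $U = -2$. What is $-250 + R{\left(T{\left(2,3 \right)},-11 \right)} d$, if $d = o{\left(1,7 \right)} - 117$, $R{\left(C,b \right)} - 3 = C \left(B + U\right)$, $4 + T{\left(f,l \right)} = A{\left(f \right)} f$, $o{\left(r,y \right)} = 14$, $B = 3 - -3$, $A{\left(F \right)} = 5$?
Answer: $-3031$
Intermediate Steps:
$B = 6$ ($B = 3 + 3 = 6$)
$T{\left(f,l \right)} = -4 + 5 f$
$R{\left(C,b \right)} = 3 + 4 C$ ($R{\left(C,b \right)} = 3 + C \left(6 - 2\right) = 3 + C 4 = 3 + 4 C$)
$d = -103$ ($d = 14 - 117 = -103$)
$-250 + R{\left(T{\left(2,3 \right)},-11 \right)} d = -250 + \left(3 + 4 \left(-4 + 5 \cdot 2\right)\right) \left(-103\right) = -250 + \left(3 + 4 \left(-4 + 10\right)\right) \left(-103\right) = -250 + \left(3 + 4 \cdot 6\right) \left(-103\right) = -250 + \left(3 + 24\right) \left(-103\right) = -250 + 27 \left(-103\right) = -250 - 2781 = -3031$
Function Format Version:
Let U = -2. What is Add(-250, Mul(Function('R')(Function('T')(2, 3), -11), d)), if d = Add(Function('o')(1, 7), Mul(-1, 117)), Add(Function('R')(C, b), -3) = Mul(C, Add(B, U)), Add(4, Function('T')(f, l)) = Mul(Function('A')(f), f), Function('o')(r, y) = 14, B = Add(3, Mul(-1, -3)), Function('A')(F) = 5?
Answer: -3031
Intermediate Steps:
B = 6 (B = Add(3, 3) = 6)
Function('T')(f, l) = Add(-4, Mul(5, f))
Function('R')(C, b) = Add(3, Mul(4, C)) (Function('R')(C, b) = Add(3, Mul(C, Add(6, -2))) = Add(3, Mul(C, 4)) = Add(3, Mul(4, C)))
d = -103 (d = Add(14, Mul(-1, 117)) = Add(14, -117) = -103)
Add(-250, Mul(Function('R')(Function('T')(2, 3), -11), d)) = Add(-250, Mul(Add(3, Mul(4, Add(-4, Mul(5, 2)))), -103)) = Add(-250, Mul(Add(3, Mul(4, Add(-4, 10))), -103)) = Add(-250, Mul(Add(3, Mul(4, 6)), -103)) = Add(-250, Mul(Add(3, 24), -103)) = Add(-250, Mul(27, -103)) = Add(-250, -2781) = -3031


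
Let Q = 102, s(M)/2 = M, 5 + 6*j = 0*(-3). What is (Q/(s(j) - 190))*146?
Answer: -44676/575 ≈ -77.697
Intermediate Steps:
j = -⅚ (j = -⅚ + (0*(-3))/6 = -⅚ + (⅙)*0 = -⅚ + 0 = -⅚ ≈ -0.83333)
s(M) = 2*M
(Q/(s(j) - 190))*146 = (102/(2*(-⅚) - 190))*146 = (102/(-5/3 - 190))*146 = (102/(-575/3))*146 = (102*(-3/575))*146 = -306/575*146 = -44676/575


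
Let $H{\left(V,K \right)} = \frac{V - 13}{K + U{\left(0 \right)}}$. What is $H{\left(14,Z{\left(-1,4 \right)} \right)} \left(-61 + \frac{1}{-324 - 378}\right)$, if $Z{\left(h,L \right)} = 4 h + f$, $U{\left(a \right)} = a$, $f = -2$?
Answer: $\frac{42823}{4212} \approx 10.167$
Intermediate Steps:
$Z{\left(h,L \right)} = -2 + 4 h$ ($Z{\left(h,L \right)} = 4 h - 2 = -2 + 4 h$)
$H{\left(V,K \right)} = \frac{-13 + V}{K}$ ($H{\left(V,K \right)} = \frac{V - 13}{K + 0} = \frac{-13 + V}{K}$)
$H{\left(14,Z{\left(-1,4 \right)} \right)} \left(-61 + \frac{1}{-324 - 378}\right) = \frac{-13 + 14}{-2 + 4 \left(-1\right)} \left(-61 + \frac{1}{-324 - 378}\right) = \frac{1}{-2 - 4} \cdot 1 \left(-61 + \frac{1}{-702}\right) = \frac{1}{-6} \cdot 1 \left(-61 - \frac{1}{702}\right) = \left(- \frac{1}{6}\right) 1 \left(- \frac{42823}{702}\right) = \left(- \frac{1}{6}\right) \left(- \frac{42823}{702}\right) = \frac{42823}{4212}$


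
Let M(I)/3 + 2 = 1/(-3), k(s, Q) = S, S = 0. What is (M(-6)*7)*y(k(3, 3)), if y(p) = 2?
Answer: -98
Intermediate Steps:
k(s, Q) = 0
M(I) = -7 (M(I) = -6 + 3/(-3) = -6 + 3*(-1/3) = -6 - 1 = -7)
(M(-6)*7)*y(k(3, 3)) = -7*7*2 = -49*2 = -98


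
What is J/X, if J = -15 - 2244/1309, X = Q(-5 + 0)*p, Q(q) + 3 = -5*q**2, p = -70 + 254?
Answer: 117/164864 ≈ 0.00070968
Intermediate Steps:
p = 184
Q(q) = -3 - 5*q**2
X = -23552 (X = (-3 - 5*(-5 + 0)**2)*184 = (-3 - 5*(-5)**2)*184 = (-3 - 5*25)*184 = (-3 - 125)*184 = -128*184 = -23552)
J = -117/7 (J = -15 - 2244*1/1309 = -15 - 12/7 = -117/7 ≈ -16.714)
J/X = -117/7/(-23552) = -117/7*(-1/23552) = 117/164864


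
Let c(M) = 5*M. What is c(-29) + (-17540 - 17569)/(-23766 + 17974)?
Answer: -804731/5792 ≈ -138.94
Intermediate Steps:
c(-29) + (-17540 - 17569)/(-23766 + 17974) = 5*(-29) + (-17540 - 17569)/(-23766 + 17974) = -145 - 35109/(-5792) = -145 - 35109*(-1/5792) = -145 + 35109/5792 = -804731/5792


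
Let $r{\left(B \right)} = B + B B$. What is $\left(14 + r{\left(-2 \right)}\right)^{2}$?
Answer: $256$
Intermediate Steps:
$r{\left(B \right)} = B + B^{2}$
$\left(14 + r{\left(-2 \right)}\right)^{2} = \left(14 - 2 \left(1 - 2\right)\right)^{2} = \left(14 - -2\right)^{2} = \left(14 + 2\right)^{2} = 16^{2} = 256$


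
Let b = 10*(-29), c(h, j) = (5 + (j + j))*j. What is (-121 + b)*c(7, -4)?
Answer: -4932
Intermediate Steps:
c(h, j) = j*(5 + 2*j) (c(h, j) = (5 + 2*j)*j = j*(5 + 2*j))
b = -290
(-121 + b)*c(7, -4) = (-121 - 290)*(-4*(5 + 2*(-4))) = -(-1644)*(5 - 8) = -(-1644)*(-3) = -411*12 = -4932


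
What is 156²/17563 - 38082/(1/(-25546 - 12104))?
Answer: 1937046644172/1351 ≈ 1.4338e+9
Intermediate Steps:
156²/17563 - 38082/(1/(-25546 - 12104)) = 24336*(1/17563) - 38082/(1/(-37650)) = 1872/1351 - 38082/(-1/37650) = 1872/1351 - 38082*(-37650) = 1872/1351 + 1433787300 = 1937046644172/1351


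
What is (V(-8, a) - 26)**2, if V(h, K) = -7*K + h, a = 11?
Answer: 12321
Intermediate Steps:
V(h, K) = h - 7*K
(V(-8, a) - 26)**2 = ((-8 - 7*11) - 26)**2 = ((-8 - 77) - 26)**2 = (-85 - 26)**2 = (-111)**2 = 12321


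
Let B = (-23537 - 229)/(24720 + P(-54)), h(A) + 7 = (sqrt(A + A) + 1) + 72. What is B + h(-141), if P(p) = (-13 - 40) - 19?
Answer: 267167/4108 + I*sqrt(282) ≈ 65.036 + 16.793*I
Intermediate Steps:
P(p) = -72 (P(p) = -53 - 19 = -72)
h(A) = 66 + sqrt(2)*sqrt(A) (h(A) = -7 + ((sqrt(A + A) + 1) + 72) = -7 + ((sqrt(2*A) + 1) + 72) = -7 + ((sqrt(2)*sqrt(A) + 1) + 72) = -7 + ((1 + sqrt(2)*sqrt(A)) + 72) = -7 + (73 + sqrt(2)*sqrt(A)) = 66 + sqrt(2)*sqrt(A))
B = -3961/4108 (B = (-23537 - 229)/(24720 - 72) = -23766/24648 = -23766*1/24648 = -3961/4108 ≈ -0.96422)
B + h(-141) = -3961/4108 + (66 + sqrt(2)*sqrt(-141)) = -3961/4108 + (66 + sqrt(2)*(I*sqrt(141))) = -3961/4108 + (66 + I*sqrt(282)) = 267167/4108 + I*sqrt(282)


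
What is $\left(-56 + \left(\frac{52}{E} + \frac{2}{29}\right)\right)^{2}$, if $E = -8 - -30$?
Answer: $\frac{291999744}{101761} \approx 2869.5$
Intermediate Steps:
$E = 22$ ($E = -8 + 30 = 22$)
$\left(-56 + \left(\frac{52}{E} + \frac{2}{29}\right)\right)^{2} = \left(-56 + \left(\frac{52}{22} + \frac{2}{29}\right)\right)^{2} = \left(-56 + \left(52 \cdot \frac{1}{22} + 2 \cdot \frac{1}{29}\right)\right)^{2} = \left(-56 + \left(\frac{26}{11} + \frac{2}{29}\right)\right)^{2} = \left(-56 + \frac{776}{319}\right)^{2} = \left(- \frac{17088}{319}\right)^{2} = \frac{291999744}{101761}$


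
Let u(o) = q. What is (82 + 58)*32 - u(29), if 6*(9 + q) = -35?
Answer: 26969/6 ≈ 4494.8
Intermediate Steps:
q = -89/6 (q = -9 + (1/6)*(-35) = -9 - 35/6 = -89/6 ≈ -14.833)
u(o) = -89/6
(82 + 58)*32 - u(29) = (82 + 58)*32 - 1*(-89/6) = 140*32 + 89/6 = 4480 + 89/6 = 26969/6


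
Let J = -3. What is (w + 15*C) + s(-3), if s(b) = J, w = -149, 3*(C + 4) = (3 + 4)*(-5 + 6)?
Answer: -177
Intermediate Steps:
C = -5/3 (C = -4 + ((3 + 4)*(-5 + 6))/3 = -4 + (7*1)/3 = -4 + (1/3)*7 = -4 + 7/3 = -5/3 ≈ -1.6667)
s(b) = -3
(w + 15*C) + s(-3) = (-149 + 15*(-5/3)) - 3 = (-149 - 25) - 3 = -174 - 3 = -177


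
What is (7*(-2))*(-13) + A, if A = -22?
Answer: 160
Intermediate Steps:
(7*(-2))*(-13) + A = (7*(-2))*(-13) - 22 = -14*(-13) - 22 = 182 - 22 = 160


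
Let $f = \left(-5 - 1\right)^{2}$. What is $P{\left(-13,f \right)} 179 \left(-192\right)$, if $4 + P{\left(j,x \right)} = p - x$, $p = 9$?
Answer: $1065408$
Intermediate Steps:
$f = 36$ ($f = \left(-6\right)^{2} = 36$)
$P{\left(j,x \right)} = 5 - x$ ($P{\left(j,x \right)} = -4 - \left(-9 + x\right) = 5 - x$)
$P{\left(-13,f \right)} 179 \left(-192\right) = \left(5 - 36\right) 179 \left(-192\right) = \left(-31\right) 179 \left(-192\right) = \left(-5549\right) \left(-192\right) = 1065408$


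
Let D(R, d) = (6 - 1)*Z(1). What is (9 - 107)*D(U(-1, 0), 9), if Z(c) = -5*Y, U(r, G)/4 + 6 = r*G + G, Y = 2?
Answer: 4900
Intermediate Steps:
U(r, G) = -24 + 4*G + 4*G*r (U(r, G) = -24 + 4*(r*G + G) = -24 + 4*(G*r + G) = -24 + 4*(G + G*r) = -24 + (4*G + 4*G*r) = -24 + 4*G + 4*G*r)
Z(c) = -10 (Z(c) = -5*2 = -10)
D(R, d) = -50 (D(R, d) = (6 - 1)*(-10) = 5*(-10) = -50)
(9 - 107)*D(U(-1, 0), 9) = (9 - 107)*(-50) = -98*(-50) = 4900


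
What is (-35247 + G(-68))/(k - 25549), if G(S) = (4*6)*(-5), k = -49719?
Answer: 35367/75268 ≈ 0.46988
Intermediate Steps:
G(S) = -120 (G(S) = 24*(-5) = -120)
(-35247 + G(-68))/(k - 25549) = (-35247 - 120)/(-49719 - 25549) = -35367/(-75268) = -35367*(-1/75268) = 35367/75268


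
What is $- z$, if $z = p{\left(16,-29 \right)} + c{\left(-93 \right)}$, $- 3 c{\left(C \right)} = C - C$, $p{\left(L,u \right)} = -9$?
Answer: $9$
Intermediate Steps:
$c{\left(C \right)} = 0$ ($c{\left(C \right)} = - \frac{C - C}{3} = \left(- \frac{1}{3}\right) 0 = 0$)
$z = -9$ ($z = -9 + 0 = -9$)
$- z = \left(-1\right) \left(-9\right) = 9$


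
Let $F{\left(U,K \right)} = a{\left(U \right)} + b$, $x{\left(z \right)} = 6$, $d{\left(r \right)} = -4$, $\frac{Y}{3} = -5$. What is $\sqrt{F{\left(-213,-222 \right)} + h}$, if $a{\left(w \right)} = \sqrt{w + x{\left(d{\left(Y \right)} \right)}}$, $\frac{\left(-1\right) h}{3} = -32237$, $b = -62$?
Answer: $\sqrt{96649 + 3 i \sqrt{23}} \approx 310.88 + 0.023 i$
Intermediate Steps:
$Y = -15$ ($Y = 3 \left(-5\right) = -15$)
$h = 96711$ ($h = \left(-3\right) \left(-32237\right) = 96711$)
$a{\left(w \right)} = \sqrt{6 + w}$ ($a{\left(w \right)} = \sqrt{w + 6} = \sqrt{6 + w}$)
$F{\left(U,K \right)} = -62 + \sqrt{6 + U}$ ($F{\left(U,K \right)} = \sqrt{6 + U} - 62 = -62 + \sqrt{6 + U}$)
$\sqrt{F{\left(-213,-222 \right)} + h} = \sqrt{\left(-62 + \sqrt{6 - 213}\right) + 96711} = \sqrt{\left(-62 + \sqrt{-207}\right) + 96711} = \sqrt{\left(-62 + 3 i \sqrt{23}\right) + 96711} = \sqrt{96649 + 3 i \sqrt{23}}$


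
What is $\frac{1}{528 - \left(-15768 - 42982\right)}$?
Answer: $\frac{1}{59278} \approx 1.687 \cdot 10^{-5}$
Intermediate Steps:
$\frac{1}{528 - \left(-15768 - 42982\right)} = \frac{1}{528 - -58750} = \frac{1}{528 + 58750} = \frac{1}{59278}$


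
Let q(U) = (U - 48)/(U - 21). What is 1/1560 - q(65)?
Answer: -6619/17160 ≈ -0.38572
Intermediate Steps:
q(U) = (-48 + U)/(-21 + U)
1/1560 - q(65) = 1/1560 - (-48 + 65)/(-21 + 65) = 1/1560 - 17/44 = -6619/17160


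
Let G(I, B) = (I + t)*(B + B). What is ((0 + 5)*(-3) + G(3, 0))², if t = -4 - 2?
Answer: 225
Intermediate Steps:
t = -6
G(I, B) = 2*B*(-6 + I) (G(I, B) = (I - 6)*(B + B) = (-6 + I)*(2*B) = 2*B*(-6 + I))
((0 + 5)*(-3) + G(3, 0))² = ((0 + 5)*(-3) + 2*0*(-6 + 3))² = (5*(-3) + 2*0*(-3))² = (-15 + 0)² = (-15)² = 225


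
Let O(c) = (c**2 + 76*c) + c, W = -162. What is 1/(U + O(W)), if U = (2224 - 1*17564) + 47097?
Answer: 1/45527 ≈ 2.1965e-5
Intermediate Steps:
O(c) = c**2 + 77*c
U = 31757 (U = (2224 - 17564) + 47097 = -15340 + 47097 = 31757)
1/(U + O(W)) = 1/(31757 - 162*(77 - 162)) = 1/(31757 - 162*(-85)) = 1/(31757 + 13770) = 1/45527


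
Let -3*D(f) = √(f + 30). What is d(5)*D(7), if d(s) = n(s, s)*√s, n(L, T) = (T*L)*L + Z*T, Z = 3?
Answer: -140*√185/3 ≈ -634.74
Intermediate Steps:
D(f) = -√(30 + f)/3 (D(f) = -√(f + 30)/3 = -√(30 + f)/3)
n(L, T) = 3*T + T*L² (n(L, T) = (T*L)*L + 3*T = (L*T)*L + 3*T = T*L² + 3*T = 3*T + T*L²)
d(s) = s^(3/2)*(3 + s²) (d(s) = (s*(3 + s²))*√s = s^(3/2)*(3 + s²))
d(5)*D(7) = (5^(3/2)*(3 + 5²))*(-√(30 + 7)/3) = ((5*√5)*(3 + 25))*(-√37/3) = ((5*√5)*28)*(-√37/3) = (140*√5)*(-√37/3) = -140*√185/3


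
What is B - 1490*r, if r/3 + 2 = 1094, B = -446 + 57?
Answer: -4881629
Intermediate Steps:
B = -389
r = 3276 (r = -6 + 3*1094 = -6 + 3282 = 3276)
B - 1490*r = -389 - 1490*3276 = -389 - 4881240 = -4881629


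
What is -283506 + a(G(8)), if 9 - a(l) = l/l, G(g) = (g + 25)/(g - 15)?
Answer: -283498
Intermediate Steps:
G(g) = (25 + g)/(-15 + g)
a(l) = 8 (a(l) = 9 - l/l = 9 - 1*1 = 9 - 1 = 8)
-283506 + a(G(8)) = -283506 + 8 = -283498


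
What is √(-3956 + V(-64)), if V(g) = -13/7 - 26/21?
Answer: I*√1745961/21 ≈ 62.921*I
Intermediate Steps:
V(g) = -65/21 (V(g) = -13*⅐ - 26*1/21 = -13/7 - 26/21 = -65/21)
√(-3956 + V(-64)) = √(-3956 - 65/21) = √(-83141/21) = I*√1745961/21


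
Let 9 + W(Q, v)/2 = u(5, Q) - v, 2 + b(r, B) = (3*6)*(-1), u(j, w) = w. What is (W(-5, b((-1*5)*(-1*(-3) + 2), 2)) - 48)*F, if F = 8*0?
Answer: 0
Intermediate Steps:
b(r, B) = -20 (b(r, B) = -2 + (3*6)*(-1) = -2 + 18*(-1) = -2 - 18 = -20)
W(Q, v) = -18 - 2*v + 2*Q (W(Q, v) = -18 + 2*(Q - v) = -18 + (-2*v + 2*Q) = -18 - 2*v + 2*Q)
F = 0
(W(-5, b((-1*5)*(-1*(-3) + 2), 2)) - 48)*F = ((-18 - 2*(-20) + 2*(-5)) - 48)*0 = ((-18 + 40 - 10) - 48)*0 = (12 - 48)*0 = -36*0 = 0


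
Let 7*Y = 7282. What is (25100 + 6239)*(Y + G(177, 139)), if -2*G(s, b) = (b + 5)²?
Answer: -292321238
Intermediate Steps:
Y = 7282/7 (Y = (⅐)*7282 = 7282/7 ≈ 1040.3)
G(s, b) = -(5 + b)²/2 (G(s, b) = -(b + 5)²/2 = -(5 + b)²/2)
(25100 + 6239)*(Y + G(177, 139)) = (25100 + 6239)*(7282/7 - (5 + 139)²/2) = 31339*(7282/7 - ½*144²) = 31339*(7282/7 - ½*20736) = 31339*(7282/7 - 10368) = 31339*(-65294/7) = -292321238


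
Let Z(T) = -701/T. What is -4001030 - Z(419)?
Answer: -1676430869/419 ≈ -4.0010e+6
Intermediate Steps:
-4001030 - Z(419) = -4001030 - (-701)/419 = -4001030 - 1*(-701/419) = -4001030 + 701/419 = -1676430869/419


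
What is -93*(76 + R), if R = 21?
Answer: -9021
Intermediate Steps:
-93*(76 + R) = -93*(76 + 21) = -93*97 = -9021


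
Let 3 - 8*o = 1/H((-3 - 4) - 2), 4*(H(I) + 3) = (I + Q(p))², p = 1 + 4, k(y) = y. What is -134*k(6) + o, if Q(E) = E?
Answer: -3215/4 ≈ -803.75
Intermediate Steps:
p = 5
H(I) = -3 + (5 + I)²/4 (H(I) = -3 + (I + 5)²/4 = -3 + (5 + I)²/4)
o = ¼ (o = 3/8 - 1/(8*(-3 + (5 + ((-3 - 4) - 2))²/4)) = 3/8 - 1/(8*(-3 + (5 + (-7 - 2))²/4)) = 3/8 - 1/(8*(-3 + (5 - 9)²/4)) = 3/8 - 1/(8*(-3 + (¼)*(-4)²)) = 3/8 - 1/(8*(-3 + (¼)*16)) = 3/8 - 1/(8*(-3 + 4)) = 3/8 - ⅛/1 = 3/8 - ⅛*1 = 3/8 - ⅛ = ¼ ≈ 0.25000)
-134*k(6) + o = -134*6 + ¼ = -804 + ¼ = -3215/4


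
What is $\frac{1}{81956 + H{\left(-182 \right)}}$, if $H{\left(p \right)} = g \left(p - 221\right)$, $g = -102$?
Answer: $\frac{1}{123062} \approx 8.126 \cdot 10^{-6}$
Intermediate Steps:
$H{\left(p \right)} = 22542 - 102 p$ ($H{\left(p \right)} = - 102 \left(p - 221\right) = - 102 \left(-221 + p\right) = 22542 - 102 p$)
$\frac{1}{81956 + H{\left(-182 \right)}} = \frac{1}{81956 + \left(22542 - -18564\right)} = \frac{1}{81956 + \left(22542 + 18564\right)} = \frac{1}{81956 + 41106} = \frac{1}{123062}$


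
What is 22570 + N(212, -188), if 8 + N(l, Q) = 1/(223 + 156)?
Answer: 8550999/379 ≈ 22562.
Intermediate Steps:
N(l, Q) = -3031/379 (N(l, Q) = -8 + 1/(223 + 156) = -8 + 1/379 = -3031/379)
22570 + N(212, -188) = 22570 - 3031/379 = 8550999/379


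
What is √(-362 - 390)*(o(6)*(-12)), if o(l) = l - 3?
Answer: -144*I*√47 ≈ -987.21*I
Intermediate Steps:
o(l) = -3 + l
√(-362 - 390)*(o(6)*(-12)) = √(-362 - 390)*((-3 + 6)*(-12)) = √(-752)*(3*(-12)) = (4*I*√47)*(-36) = -144*I*√47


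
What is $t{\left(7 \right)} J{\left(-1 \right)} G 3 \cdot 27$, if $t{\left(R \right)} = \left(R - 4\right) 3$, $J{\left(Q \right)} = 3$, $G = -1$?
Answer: $-2187$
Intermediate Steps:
$t{\left(R \right)} = -12 + 3 R$ ($t{\left(R \right)} = \left(-4 + R\right) 3 = -12 + 3 R$)
$t{\left(7 \right)} J{\left(-1 \right)} G 3 \cdot 27 = \left(-12 + 3 \cdot 7\right) 3 \left(\left(-1\right) 3\right) 27 = \left(-12 + 21\right) 3 \left(-3\right) 27 = 9 \left(-9\right) 27 = \left(-81\right) 27 = -2187$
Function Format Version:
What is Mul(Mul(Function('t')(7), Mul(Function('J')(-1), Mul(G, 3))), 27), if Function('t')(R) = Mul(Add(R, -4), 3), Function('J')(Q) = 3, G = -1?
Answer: -2187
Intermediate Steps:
Function('t')(R) = Add(-12, Mul(3, R)) (Function('t')(R) = Mul(Add(-4, R), 3) = Add(-12, Mul(3, R)))
Mul(Mul(Function('t')(7), Mul(Function('J')(-1), Mul(G, 3))), 27) = Mul(Mul(Add(-12, Mul(3, 7)), Mul(3, Mul(-1, 3))), 27) = Mul(Mul(Add(-12, 21), Mul(3, -3)), 27) = Mul(Mul(9, -9), 27) = Mul(-81, 27) = -2187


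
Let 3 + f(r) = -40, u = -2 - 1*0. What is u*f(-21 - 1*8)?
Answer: 86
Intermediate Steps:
u = -2 (u = -2 + 0 = -2)
f(r) = -43 (f(r) = -3 - 40 = -43)
u*f(-21 - 1*8) = -2*(-43) = 86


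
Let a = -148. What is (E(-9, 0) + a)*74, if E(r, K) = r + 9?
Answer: -10952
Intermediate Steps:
E(r, K) = 9 + r
(E(-9, 0) + a)*74 = ((9 - 9) - 148)*74 = (0 - 148)*74 = -148*74 = -10952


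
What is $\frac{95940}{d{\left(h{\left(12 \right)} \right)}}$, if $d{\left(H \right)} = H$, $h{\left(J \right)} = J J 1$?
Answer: $\frac{2665}{4} \approx 666.25$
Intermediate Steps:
$h{\left(J \right)} = J^{2}$ ($h{\left(J \right)} = J J = J^{2}$)
$\frac{95940}{d{\left(h{\left(12 \right)} \right)}} = \frac{95940}{12^{2}} = \frac{95940}{144} = 95940 \cdot \frac{1}{144} = \frac{2665}{4}$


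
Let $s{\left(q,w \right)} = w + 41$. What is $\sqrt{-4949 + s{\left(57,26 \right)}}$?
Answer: $i \sqrt{4882} \approx 69.871 i$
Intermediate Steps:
$s{\left(q,w \right)} = 41 + w$
$\sqrt{-4949 + s{\left(57,26 \right)}} = \sqrt{-4949 + \left(41 + 26\right)} = \sqrt{-4949 + 67} = \sqrt{-4882} = i \sqrt{4882}$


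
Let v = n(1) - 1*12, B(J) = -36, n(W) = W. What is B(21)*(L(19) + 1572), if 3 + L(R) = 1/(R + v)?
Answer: -112977/2 ≈ -56489.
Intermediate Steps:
v = -11 (v = 1 - 1*12 = 1 - 12 = -11)
L(R) = -3 + 1/(-11 + R) (L(R) = -3 + 1/(R - 11) = -3 + 1/(-11 + R))
B(21)*(L(19) + 1572) = -36*((34 - 3*19)/(-11 + 19) + 1572) = -36*((34 - 57)/8 + 1572) = -36*((⅛)*(-23) + 1572) = -36*(-23/8 + 1572) = -36*12553/8 = -112977/2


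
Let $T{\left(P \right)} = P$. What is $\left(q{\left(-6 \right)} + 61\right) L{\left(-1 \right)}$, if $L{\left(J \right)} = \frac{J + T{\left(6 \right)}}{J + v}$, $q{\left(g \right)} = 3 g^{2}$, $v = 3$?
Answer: $\frac{845}{2} \approx 422.5$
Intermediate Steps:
$L{\left(J \right)} = \frac{6 + J}{3 + J}$ ($L{\left(J \right)} = \frac{J + 6}{J + 3} = \frac{6 + J}{3 + J}$)
$\left(q{\left(-6 \right)} + 61\right) L{\left(-1 \right)} = \left(3 \left(-6\right)^{2} + 61\right) \frac{6 - 1}{3 - 1} = \left(3 \cdot 36 + 61\right) \frac{1}{2} \cdot 5 = \left(108 + 61\right) \frac{1}{2} \cdot 5 = 169 \cdot \frac{5}{2} = \frac{845}{2}$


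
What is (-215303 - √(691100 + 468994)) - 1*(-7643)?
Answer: -207660 - √1160094 ≈ -2.0874e+5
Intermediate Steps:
(-215303 - √(691100 + 468994)) - 1*(-7643) = (-215303 - √1160094) + 7643 = -207660 - √1160094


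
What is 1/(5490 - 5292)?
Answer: 1/198 ≈ 0.0050505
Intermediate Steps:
1/(5490 - 5292) = 1/198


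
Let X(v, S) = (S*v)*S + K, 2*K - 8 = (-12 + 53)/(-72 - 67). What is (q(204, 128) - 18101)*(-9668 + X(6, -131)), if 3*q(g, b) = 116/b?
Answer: -45071458944305/26688 ≈ -1.6888e+9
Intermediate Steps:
q(g, b) = 116/(3*b) (q(g, b) = (116/b)/3 = 116/(3*b))
K = 1071/278 (K = 4 + ((-12 + 53)/(-72 - 67))/2 = 4 + (41/(-139))/2 = 4 + (41*(-1/139))/2 = 4 + (½)*(-41/139) = 4 - 41/278 = 1071/278 ≈ 3.8525)
X(v, S) = 1071/278 + v*S² (X(v, S) = (S*v)*S + 1071/278 = v*S² + 1071/278 = 1071/278 + v*S²)
(q(204, 128) - 18101)*(-9668 + X(6, -131)) = ((116/3)/128 - 18101)*(-9668 + (1071/278 + 6*(-131)²)) = ((116/3)*(1/128) - 18101)*(-9668 + (1071/278 + 6*17161)) = (29/96 - 18101)*(-9668 + (1071/278 + 102966)) = -1737667*(-9668 + 28625619/278)/96 = -1737667/96*25937915/278 = -45071458944305/26688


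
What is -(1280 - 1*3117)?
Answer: 1837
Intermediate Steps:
-(1280 - 1*3117) = -(1280 - 3117) = -1*(-1837) = 1837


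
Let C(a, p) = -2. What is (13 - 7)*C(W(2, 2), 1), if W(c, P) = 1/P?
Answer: -12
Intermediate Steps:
(13 - 7)*C(W(2, 2), 1) = (13 - 7)*(-2) = 6*(-2) = -12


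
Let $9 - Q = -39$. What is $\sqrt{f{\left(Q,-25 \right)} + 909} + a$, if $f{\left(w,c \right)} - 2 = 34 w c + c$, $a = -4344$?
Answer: $-4344 + i \sqrt{39914} \approx -4344.0 + 199.78 i$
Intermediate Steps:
$Q = 48$ ($Q = 9 - -39 = 9 + 39 = 48$)
$f{\left(w,c \right)} = 2 + c + 34 c w$ ($f{\left(w,c \right)} = 2 + \left(34 w c + c\right) = 2 + \left(34 c w + c\right) = 2 + \left(c + 34 c w\right) = 2 + c + 34 c w$)
$\sqrt{f{\left(Q,-25 \right)} + 909} + a = \sqrt{\left(2 - 25 + 34 \left(-25\right) 48\right) + 909} - 4344 = \sqrt{\left(2 - 25 - 40800\right) + 909} - 4344 = \sqrt{-40823 + 909} - 4344 = \sqrt{-39914} - 4344 = i \sqrt{39914} - 4344 = -4344 + i \sqrt{39914}$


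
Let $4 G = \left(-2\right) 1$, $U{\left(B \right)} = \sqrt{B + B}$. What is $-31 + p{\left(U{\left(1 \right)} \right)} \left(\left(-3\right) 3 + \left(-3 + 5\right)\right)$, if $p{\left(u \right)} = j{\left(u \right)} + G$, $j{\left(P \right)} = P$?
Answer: $- \frac{55}{2} - 7 \sqrt{2} \approx -37.399$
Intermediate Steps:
$U{\left(B \right)} = \sqrt{2} \sqrt{B}$ ($U{\left(B \right)} = \sqrt{2 B} = \sqrt{2} \sqrt{B}$)
$G = - \frac{1}{2}$ ($G = \frac{\left(-2\right) 1}{4} = \frac{1}{4} \left(-2\right) = - \frac{1}{2} \approx -0.5$)
$p{\left(u \right)} = - \frac{1}{2} + u$ ($p{\left(u \right)} = u - \frac{1}{2} = - \frac{1}{2} + u$)
$-31 + p{\left(U{\left(1 \right)} \right)} \left(\left(-3\right) 3 + \left(-3 + 5\right)\right) = -31 + \left(- \frac{1}{2} + \sqrt{2} \sqrt{1}\right) \left(\left(-3\right) 3 + \left(-3 + 5\right)\right) = -31 + \left(- \frac{1}{2} + \sqrt{2} \cdot 1\right) \left(-9 + 2\right) = -31 + \left(- \frac{1}{2} + \sqrt{2}\right) \left(-7\right) = -31 + \left(\frac{7}{2} - 7 \sqrt{2}\right) = - \frac{55}{2} - 7 \sqrt{2}$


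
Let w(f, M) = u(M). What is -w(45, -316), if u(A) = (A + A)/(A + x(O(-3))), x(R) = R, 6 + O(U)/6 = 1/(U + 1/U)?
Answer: -3160/1769 ≈ -1.7863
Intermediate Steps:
O(U) = -36 + 6/(U + 1/U)
u(A) = 2*A/(-189/5 + A) (u(A) = (A + A)/(A + 6*(-6 - 3 - 6*(-3)²)/(1 + (-3)²)) = (2*A)/(A + 6*(-6 - 3 - 6*9)/(1 + 9)) = (2*A)/(A + 6*(-6 - 3 - 54)/10) = (2*A)/(A + 6*(⅒)*(-63)) = (2*A)/(A - 189/5) = (2*A)/(-189/5 + A) = 2*A/(-189/5 + A))
w(f, M) = 10*M/(-189 + 5*M)
-w(45, -316) = -10*(-316)/(-189 + 5*(-316)) = -10*(-316)/(-189 - 1580) = -10*(-316)/(-1769) = -10*(-316)*(-1)/1769 = -1*3160/1769 = -3160/1769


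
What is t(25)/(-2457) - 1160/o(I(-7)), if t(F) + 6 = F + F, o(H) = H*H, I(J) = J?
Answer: -407468/17199 ≈ -23.691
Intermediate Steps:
o(H) = H²
t(F) = -6 + 2*F (t(F) = -6 + (F + F) = -6 + 2*F)
t(25)/(-2457) - 1160/o(I(-7)) = (-6 + 2*25)/(-2457) - 1160/((-7)²) = (-6 + 50)*(-1/2457) - 1160/49 = 44*(-1/2457) - 1160*1/49 = -44/2457 - 1160/49 = -407468/17199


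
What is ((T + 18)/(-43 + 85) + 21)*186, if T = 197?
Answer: 34007/7 ≈ 4858.1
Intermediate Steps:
((T + 18)/(-43 + 85) + 21)*186 = ((197 + 18)/(-43 + 85) + 21)*186 = (215/42 + 21)*186 = (1097/42)*186 = 34007/7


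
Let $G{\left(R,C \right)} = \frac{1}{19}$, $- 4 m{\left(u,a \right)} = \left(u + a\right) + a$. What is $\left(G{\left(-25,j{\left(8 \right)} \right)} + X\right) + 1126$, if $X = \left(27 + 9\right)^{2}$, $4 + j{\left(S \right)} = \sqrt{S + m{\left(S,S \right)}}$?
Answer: $\frac{46019}{19} \approx 2422.1$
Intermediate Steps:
$m{\left(u,a \right)} = - \frac{a}{2} - \frac{u}{4}$ ($m{\left(u,a \right)} = - \frac{\left(u + a\right) + a}{4} = - \frac{\left(a + u\right) + a}{4} = - \frac{u + 2 a}{4} = - \frac{a}{2} - \frac{u}{4}$)
$j{\left(S \right)} = -4 + \frac{\sqrt{S}}{2}$ ($j{\left(S \right)} = -4 + \sqrt{S - \frac{3 S}{4}} = -4 + \sqrt{\frac{S}{4}} = -4 + \frac{\sqrt{S}}{2}$)
$G{\left(R,C \right)} = \frac{1}{19}$
$X = 1296$ ($X = 36^{2} = 1296$)
$\left(G{\left(-25,j{\left(8 \right)} \right)} + X\right) + 1126 = \left(\frac{1}{19} + 1296\right) + 1126 = \frac{24625}{19} + 1126 = \frac{46019}{19}$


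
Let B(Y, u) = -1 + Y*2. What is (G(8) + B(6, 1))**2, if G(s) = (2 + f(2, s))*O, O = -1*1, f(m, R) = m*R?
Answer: 49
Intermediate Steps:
f(m, R) = R*m
O = -1
B(Y, u) = -1 + 2*Y
G(s) = -2 - 2*s (G(s) = (2 + s*2)*(-1) = (2 + 2*s)*(-1) = -2 - 2*s)
(G(8) + B(6, 1))**2 = ((-2 - 2*8) + (-1 + 2*6))**2 = ((-2 - 16) + (-1 + 12))**2 = (-18 + 11)**2 = (-7)**2 = 49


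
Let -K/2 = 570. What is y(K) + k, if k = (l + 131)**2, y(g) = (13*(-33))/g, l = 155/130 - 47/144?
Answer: 5789083624583/332916480 ≈ 17389.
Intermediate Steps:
l = 1621/1872 (l = 155*(1/130) - 47*1/144 = 31/26 - 47/144 = 1621/1872 ≈ 0.86592)
K = -1140 (K = -2*570 = -1140)
y(g) = -429/g
k = 60936403609/3504384 (k = (1621/1872 + 131)**2 = (246853/1872)**2 = 60936403609/3504384 ≈ 17389.)
y(K) + k = -429/(-1140) + 60936403609/3504384 = -429*(-1/1140) + 60936403609/3504384 = 143/380 + 60936403609/3504384 = 5789083624583/332916480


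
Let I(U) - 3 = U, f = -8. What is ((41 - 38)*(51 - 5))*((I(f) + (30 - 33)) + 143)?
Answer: 18630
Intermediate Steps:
I(U) = 3 + U
((41 - 38)*(51 - 5))*((I(f) + (30 - 33)) + 143) = ((41 - 38)*(51 - 5))*(((3 - 8) + (30 - 33)) + 143) = (3*46)*((-5 - 3) + 143) = 138*(-8 + 143) = 138*135 = 18630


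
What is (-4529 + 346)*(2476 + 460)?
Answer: -12281288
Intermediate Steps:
(-4529 + 346)*(2476 + 460) = -4183*2936 = -12281288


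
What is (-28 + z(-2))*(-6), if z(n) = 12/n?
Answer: 204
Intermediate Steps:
(-28 + z(-2))*(-6) = (-28 + 12/(-2))*(-6) = (-28 + 12*(-1/2))*(-6) = (-28 - 6)*(-6) = -34*(-6) = 204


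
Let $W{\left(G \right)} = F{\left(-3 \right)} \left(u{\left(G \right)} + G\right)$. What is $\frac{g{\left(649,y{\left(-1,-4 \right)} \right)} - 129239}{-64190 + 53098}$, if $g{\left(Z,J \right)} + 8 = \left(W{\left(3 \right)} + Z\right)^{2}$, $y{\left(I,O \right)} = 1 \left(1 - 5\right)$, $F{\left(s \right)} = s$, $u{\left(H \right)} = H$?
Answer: $- \frac{134457}{5546} \approx -24.244$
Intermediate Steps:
$y{\left(I,O \right)} = -4$ ($y{\left(I,O \right)} = 1 \left(-4\right) = -4$)
$W{\left(G \right)} = - 6 G$ ($W{\left(G \right)} = - 3 \left(G + G\right) = - 3 \cdot 2 G = - 6 G$)
$g{\left(Z,J \right)} = -8 + \left(-18 + Z\right)^{2}$ ($g{\left(Z,J \right)} = -8 + \left(\left(-6\right) 3 + Z\right)^{2} = -8 + \left(-18 + Z\right)^{2}$)
$\frac{g{\left(649,y{\left(-1,-4 \right)} \right)} - 129239}{-64190 + 53098} = \frac{\left(-8 + \left(-18 + 649\right)^{2}\right) - 129239}{-64190 + 53098} = \frac{\left(-8 + 631^{2}\right) - 129239}{-11092} = \left(\left(-8 + 398161\right) - 129239\right) \left(- \frac{1}{11092}\right) = \left(398153 - 129239\right) \left(- \frac{1}{11092}\right) = 268914 \left(- \frac{1}{11092}\right) = - \frac{134457}{5546}$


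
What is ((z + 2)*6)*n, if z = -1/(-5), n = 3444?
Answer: 227304/5 ≈ 45461.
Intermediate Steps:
z = ⅕ (z = -1*(-⅕) = ⅕ ≈ 0.20000)
((z + 2)*6)*n = ((⅕ + 2)*6)*3444 = ((11/5)*6)*3444 = (66/5)*3444 = 227304/5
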